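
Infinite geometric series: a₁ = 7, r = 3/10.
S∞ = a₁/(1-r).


S∞ = a₁/(1-r) = 7/(1 - 3/10)
= 7/(7/10)
= 10

S∞ = 10


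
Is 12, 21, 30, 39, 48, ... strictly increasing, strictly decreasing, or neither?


Differences: 9, 9, 9, 9
All differences > 0 → strictly INCREASING

Monotonically increasing


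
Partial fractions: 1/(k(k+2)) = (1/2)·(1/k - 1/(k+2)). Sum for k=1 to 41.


1/(k(k+2)) = (1/2)·(1/k - 1/(k+2)) (partial fractions)
Telescoping: Σ = (1/2)·(1 + 1/2 - 1/42 - 1/43) = 656/903

Sum = 656/903


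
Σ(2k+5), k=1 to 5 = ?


Σ(2k+5) = 2·Σk + 5·n
= 2·15 + 5·5
= 30 + 25 = 55

Σ = 55


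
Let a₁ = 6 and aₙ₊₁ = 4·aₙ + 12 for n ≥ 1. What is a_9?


Computing step by step:
a_1 = 6
a_2 = 36
a_3 = 156
a_4 = 636
a_5 = 2556
a_6 = 10236
a_7 = 40956
a_8 = 163836
a_9 = 655356


a_9 = 655356


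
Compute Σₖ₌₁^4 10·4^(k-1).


Sₙ = 10×(4^4 - 1)/(4 - 1)
= 10×(256 - 1)/3
= 10×255/3
= 850

S_4 = 850


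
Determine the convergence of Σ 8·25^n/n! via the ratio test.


aₙ = 8·25^n/n!
a_{n+1}/aₙ = 25^(n+1)/(n+1)! × n!/25^n  (constant 8 cancels)
= 25/(n+1)
L = lim(n→∞) 25/(n+1) = 0
L < 1 → series CONVERGES

Converges (ratio test: L = 0 < 1)


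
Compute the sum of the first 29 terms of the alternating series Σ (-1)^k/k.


S = -1 + 1/2 - 1/3 + 1/4 - 1/5 + 1/6 - 1/7 + 1/8 ± ...
= -0.7101
(Full series converges to -ln(2) ≈ -0.6931)

S_29 = -0.7101


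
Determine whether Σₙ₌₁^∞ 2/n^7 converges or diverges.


p-series test: Σ c/n^p converges if p > 1, diverges if p ≤ 1 (constant c > 0 doesn't affect convergence).
p = 7
7 > 1 → CONVERGES

Converges (p = 7 > 1)


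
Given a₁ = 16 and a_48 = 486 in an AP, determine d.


d = (aₙ - a₁)/(n-1)
= (486 - 16)/(48-1)
= 470/47 = 10

d = 10


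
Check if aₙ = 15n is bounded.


aₙ = 15n → as n→∞, aₙ→∞
No finite upper bound exists
The sequence is UNBOUNDED

Unbounded (aₙ → ∞ as n → ∞)


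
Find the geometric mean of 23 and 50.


GM = √(23×50) = √1150 = 33.9116

GM = 33.9116


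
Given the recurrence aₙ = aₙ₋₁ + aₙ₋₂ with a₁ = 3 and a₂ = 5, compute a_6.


Computing iteratively: 3, 5, 8, 13, 21, 34
a_6 = 34

a_6 = 34


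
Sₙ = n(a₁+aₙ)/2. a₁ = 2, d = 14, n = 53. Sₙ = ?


aₙ = 2 + (53-1)×14 = 730
Sₙ = n(a₁+aₙ)/2 = 53×(2+730)/2
= 53×732/2 = 19398

S_53 = 19398


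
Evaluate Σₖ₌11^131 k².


Σₖ₌11^131 k² = Σₖ₌₁^131 k² − Σₖ₌₁^10 k²
= 131·132·263/6 − 10·11·21/6
= 757966 − 385 = 757581

Σk² = 757581


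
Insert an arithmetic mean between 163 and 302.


AM = (163 + 302)/2 = 465/2 = 232.5

AM = 232.5


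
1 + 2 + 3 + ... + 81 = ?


n(n+1)/2 = 81×82/2 = 6642/2 = 3321

Σk = 3321


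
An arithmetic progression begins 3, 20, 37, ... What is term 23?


aₙ = a₁ + (n-1)d
= 3 + (23-1)×17
= 3 + 374
= 377

a_23 = 377


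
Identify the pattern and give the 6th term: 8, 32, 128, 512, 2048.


Pattern: geometric (r=4)
Terms: 8, 32, 128, 512, 2048
Next term = 8192

Next term = 8192


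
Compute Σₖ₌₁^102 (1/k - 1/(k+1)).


Telescoping: adjacent terms cancel.
= 1/1 - 1/103
= 1 - 1/103 = 102/103

Sum = 102/103


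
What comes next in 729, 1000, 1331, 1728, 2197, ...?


Pattern: perfect cubes: n³
Terms: 729, 1000, 1331, 1728, 2197
Next term = 2744

Next term = 2744


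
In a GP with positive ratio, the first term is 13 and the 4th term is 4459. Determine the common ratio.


r^(n-1) = aₙ/a₁
r^3 = 4459/13 = 343
r = 343^(1/3)
= 7

r = 7


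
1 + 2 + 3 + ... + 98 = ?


n(n+1)/2 = 98×99/2 = 9702/2 = 4851

Σk = 4851


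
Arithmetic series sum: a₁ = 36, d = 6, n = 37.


aₙ = 36 + (37-1)×6 = 252
Sₙ = n(a₁+aₙ)/2 = 37×(36+252)/2
= 37×288/2 = 5328

S_37 = 5328


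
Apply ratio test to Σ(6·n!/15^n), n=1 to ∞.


aₙ = 6·n!/15^n
a_{n+1}/aₙ = (n+1)!/15^(n+1) × 15^n/n!  (constant 6 cancels)
= (n+1)/15
L = lim(n→∞) (n+1)/15 = ∞
L > 1 → series DIVERGES

Diverges (ratio test: L = ∞ > 1)


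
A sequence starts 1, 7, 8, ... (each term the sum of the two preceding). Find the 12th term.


Computing iteratively: 1, 7, 8, 15, 23, 38, 61, 99, 160, 259, 419, 678
a_12 = 678

a_12 = 678


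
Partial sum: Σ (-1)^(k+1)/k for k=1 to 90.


S = 1 - 1/2 + 1/3 - 1/4 + 1/5 - 1/6 + 1/7 - 1/8 ± ...
= 0.6876
(Full series converges to +ln(2) ≈ +0.6931)

S_90 = 0.6876


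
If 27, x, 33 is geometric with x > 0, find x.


GM = √(27×33) = √891 = 29.8496

GM = 29.8496


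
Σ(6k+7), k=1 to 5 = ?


Σ(6k+7) = 6·Σk + 7·n
= 6·15 + 7·5
= 90 + 35 = 125

Σ = 125


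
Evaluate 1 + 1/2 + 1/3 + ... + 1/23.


H_23 = 1/1 + 1/2 + 1/3 + ... + 1/23
= 444316699/118982864
≈ 3.7343

H_23 = 444316699/118982864 ≈ 3.7343


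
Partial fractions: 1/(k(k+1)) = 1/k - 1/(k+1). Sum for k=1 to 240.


1/(k(k+1)) = 1/k - 1/(k+1) (partial fractions)
Telescoping: Σ = 1 - 1/241 = 240/241

Sum = 240/241


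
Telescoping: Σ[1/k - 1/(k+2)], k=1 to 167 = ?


Telescoping with gap 2: two head and two tail terms survive.
= (1 + 1/2) - (1/168 + 1/169)
= 3/2 - 1/168 - 1/169 = 42251/28392

Sum = 42251/28392


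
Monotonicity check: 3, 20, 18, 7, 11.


Differences: 17, -2, -11, 4
Difference at position 1 is +17 (> 0) but position 2 is -2 (< 0) — sequence both rises and falls
→ NOT monotonic

Not monotonic


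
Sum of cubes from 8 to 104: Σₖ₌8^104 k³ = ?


Σₖ₌8^104 k³ = [104·105/2]² − [7·8/2]²
= 29811600 − 784 = 29810816

Σk³ = 29810816


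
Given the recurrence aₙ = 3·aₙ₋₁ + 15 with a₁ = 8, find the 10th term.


Computing step by step:
a_1 = 8
a_2 = 39
a_3 = 132
a_4 = 411
a_5 = 1248
a_6 = 3759
a_7 = 11292
a_8 = 33891
a_9 = 101688
a_10 = 305079


a_10 = 305079


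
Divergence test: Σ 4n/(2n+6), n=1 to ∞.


lim(n→∞) 4n/(2n+6) = 4/2 = 2  (divide numerator and denominator by n)
lim aₙ = 2 ≠ 0 → series DIVERGES

Diverges (lim aₙ = 2 ≠ 0)


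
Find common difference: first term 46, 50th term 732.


d = (aₙ - a₁)/(n-1)
= (732 - 46)/(50-1)
= 686/49 = 14

d = 14


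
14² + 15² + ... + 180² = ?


Σₖ₌14^180 k² = Σₖ₌₁^180 k² − Σₖ₌₁^13 k²
= 180·181·361/6 − 13·14·27/6
= 1960230 − 819 = 1959411

Σk² = 1959411


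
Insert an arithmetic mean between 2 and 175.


AM = (2 + 175)/2 = 177/2 = 88.5

AM = 88.5


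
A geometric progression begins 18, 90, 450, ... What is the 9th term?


aₙ = a₁·r^(n-1)
= 18×5^8
= 18×390625
= 7031250

a_9 = 7031250


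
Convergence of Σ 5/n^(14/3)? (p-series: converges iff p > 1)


p-series test: Σ c/n^p converges if p > 1, diverges if p ≤ 1 (constant c > 0 doesn't affect convergence).
p = 14/3
14/3 > 1 → CONVERGES

Converges (p = 14/3 > 1)


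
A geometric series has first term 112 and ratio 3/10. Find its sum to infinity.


S∞ = a₁/(1-r) = 112/(1 - 3/10)
= 112/(7/10)
= 160

S∞ = 160


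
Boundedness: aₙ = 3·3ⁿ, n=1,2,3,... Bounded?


aₙ = 3·3ⁿ → as n→∞, aₙ→∞ (since base 3 > 1)
No finite upper bound exists
The sequence is UNBOUNDED

Unbounded (aₙ → ∞ as n → ∞)


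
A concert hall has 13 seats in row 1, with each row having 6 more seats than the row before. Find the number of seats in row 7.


aₙ = a₁ + (n-1)d
= 13 + (7-1)×6
= 13 + 36
= 49

a_7 = 49


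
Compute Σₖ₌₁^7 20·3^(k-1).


Sₙ = 20×(3^7 - 1)/(3 - 1)
= 20×(2187 - 1)/2
= 20×2186/2
= 21860

S_7 = 21860


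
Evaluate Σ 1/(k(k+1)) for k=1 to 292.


1/(k(k+1)) = 1/k - 1/(k+1) (partial fractions)
Telescoping: Σ = 1 - 1/293 = 292/293

Sum = 292/293


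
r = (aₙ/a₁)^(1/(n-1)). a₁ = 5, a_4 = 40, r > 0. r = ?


r^(n-1) = aₙ/a₁
r^3 = 40/5 = 8
r = 8^(1/3)
= 2

r = 2


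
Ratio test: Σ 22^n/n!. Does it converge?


aₙ = 22^n/n!
a_{n+1}/aₙ = 22^(n+1)/(n+1)! × n!/22^n
= 22/(n+1)
L = lim(n→∞) 22/(n+1) = 0
L < 1 → series CONVERGES

Converges (ratio test: L = 0 < 1)


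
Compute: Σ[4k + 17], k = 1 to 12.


Σ(4k+17) = 4·Σk + 17·n
= 4·78 + 17·12
= 312 + 204 = 516

Σ = 516


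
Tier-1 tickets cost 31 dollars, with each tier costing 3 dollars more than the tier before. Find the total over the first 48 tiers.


aₙ = 31 + (48-1)×3 = 172
Sₙ = n(a₁+aₙ)/2 = 48×(31+172)/2
= 48×203/2 = 4872

S_48 = 4872


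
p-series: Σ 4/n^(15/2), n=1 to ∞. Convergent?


p-series test: Σ c/n^p converges if p > 1, diverges if p ≤ 1 (constant c > 0 doesn't affect convergence).
p = 15/2
15/2 > 1 → CONVERGES

Converges (p = 15/2 > 1)


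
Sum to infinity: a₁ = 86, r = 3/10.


S∞ = a₁/(1-r) = 86/(1 - 3/10)
= 86/(7/10)
= 860/7

S∞ = 860/7


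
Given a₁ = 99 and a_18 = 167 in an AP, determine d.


d = (aₙ - a₁)/(n-1)
= (167 - 99)/(18-1)
= 68/17 = 4

d = 4


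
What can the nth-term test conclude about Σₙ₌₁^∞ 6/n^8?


lim(n→∞) 6/n^8 = 0
lim aₙ = 0 → nth-term test is INCONCLUSIVE
(Need other tests; this is actually a convergent p-series with p=8 > 1)

Inconclusive (lim aₙ = 0; need another test)


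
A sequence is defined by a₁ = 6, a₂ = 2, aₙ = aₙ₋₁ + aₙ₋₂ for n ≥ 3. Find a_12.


Computing iteratively: 6, 2, 8, 10, 18, 28, 46, 74, 120, 194, 314, 508
a_12 = 508

a_12 = 508


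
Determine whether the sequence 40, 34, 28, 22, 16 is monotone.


Differences: -6, -6, -6, -6
All differences < 0 → strictly DECREASING

Monotonically decreasing


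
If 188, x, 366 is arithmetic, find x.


AM = (188 + 366)/2 = 554/2 = 277

AM = 277


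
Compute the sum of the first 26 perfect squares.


n = 26
n(n+1)(2n+1)/6 = 26×27×53/6
= 37206/6 = 6201

Σk² = 6201


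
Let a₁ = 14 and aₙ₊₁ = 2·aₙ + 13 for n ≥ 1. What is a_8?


Computing step by step:
a_1 = 14
a_2 = 41
a_3 = 95
a_4 = 203
a_5 = 419
a_6 = 851
a_7 = 1715
a_8 = 3443


a_8 = 3443


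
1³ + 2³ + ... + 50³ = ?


n(n+1)/2 = 50×51/2 = 1275
Σk³ = 1275² = 1625625

Σk³ = 1625625


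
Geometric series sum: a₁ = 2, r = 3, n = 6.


Sₙ = 2×(3^6 - 1)/(3 - 1)
= 2×(729 - 1)/2
= 2×728/2
= 728

S_6 = 728


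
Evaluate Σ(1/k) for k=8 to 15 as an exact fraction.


Σₖ₌8^15 1/k = 1/8 + 1/9 + 1/10 + 1/11 + 1/12 + 1/13 + 1/14 + 1/15
= 52279/72072
≈ 0.7254

Sum = 52279/72072 ≈ 0.7254


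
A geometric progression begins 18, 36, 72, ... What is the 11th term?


aₙ = a₁·r^(n-1)
= 18×2^10
= 18×1024
= 18432

a_11 = 18432


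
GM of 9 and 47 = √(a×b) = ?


GM = √(9×47) = √423 = 20.567

GM = 20.567


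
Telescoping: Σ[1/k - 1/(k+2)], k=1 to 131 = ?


Telescoping with gap 2: two head and two tail terms survive.
= (1 + 1/2) - (1/132 + 1/133)
= 3/2 - 1/132 - 1/133 = 26069/17556

Sum = 26069/17556


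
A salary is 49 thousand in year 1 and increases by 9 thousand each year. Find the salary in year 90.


aₙ = a₁ + (n-1)d
= 49 + (90-1)×9
= 49 + 801
= 850

a_90 = 850


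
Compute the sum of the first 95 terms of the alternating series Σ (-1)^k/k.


S = -1 + 1/2 - 1/3 + 1/4 - 1/5 + 1/6 - 1/7 + 1/8 ± ...
= -0.6984
(Full series converges to -ln(2) ≈ -0.6931)

S_95 = -0.6984


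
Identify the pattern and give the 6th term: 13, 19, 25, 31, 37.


Pattern: arithmetic (d=6)
Terms: 13, 19, 25, 31, 37
Next term = 43

Next term = 43


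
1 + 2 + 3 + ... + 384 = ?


n(n+1)/2 = 384×385/2 = 147840/2 = 73920

Σk = 73920


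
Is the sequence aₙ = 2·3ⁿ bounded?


aₙ = 2·3ⁿ → as n→∞, aₙ→∞ (since base 3 > 1)
No finite upper bound exists
The sequence is UNBOUNDED

Unbounded (aₙ → ∞ as n → ∞)


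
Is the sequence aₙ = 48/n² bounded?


a₁ = 48, a₂ = 48/4, a₃ = 48/9, ...
0 < aₙ ≤ 48 for all n ≥ 1
The sequence IS bounded

Bounded (0 < aₙ ≤ 48)


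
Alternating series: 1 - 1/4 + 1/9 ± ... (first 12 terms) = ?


S = 1 - 1/4 + 1/9 - 1/16 + 1/25 - 1/36 + 1/49 - 1/64 ± ...
= 0.8193
(Full series converges to +π²/12 ≈ +0.8225)

S_12 = 0.8193


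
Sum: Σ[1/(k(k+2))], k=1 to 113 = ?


1/(k(k+2)) = (1/2)·(1/k - 1/(k+2)) (partial fractions)
Telescoping: Σ = (1/2)·(1 + 1/2 - 1/114 - 1/115) = 4859/6555

Sum = 4859/6555


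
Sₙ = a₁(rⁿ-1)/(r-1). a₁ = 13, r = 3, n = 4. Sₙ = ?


Sₙ = 13×(3^4 - 1)/(3 - 1)
= 13×(81 - 1)/2
= 13×80/2
= 520

S_4 = 520


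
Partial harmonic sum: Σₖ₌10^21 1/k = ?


Σₖ₌10^21 1/k = 1/10 + 1/11 + 1/12 + ... + 1/21
= 190049623/232792560
≈ 0.8164

Sum = 190049623/232792560 ≈ 0.8164


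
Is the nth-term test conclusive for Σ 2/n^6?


lim(n→∞) 2/n^6 = 0
lim aₙ = 0 → nth-term test is INCONCLUSIVE
(Need other tests; this is actually a convergent p-series with p=6 > 1)

Inconclusive (lim aₙ = 0; need another test)


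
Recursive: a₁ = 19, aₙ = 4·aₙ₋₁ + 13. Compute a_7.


Computing step by step:
a_1 = 19
a_2 = 89
a_3 = 369
a_4 = 1489
a_5 = 5969
a_6 = 23889
a_7 = 95569


a_7 = 95569


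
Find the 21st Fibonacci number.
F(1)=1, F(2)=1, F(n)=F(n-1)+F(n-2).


Fibonacci sequence: 1, 1, 2, 3, 5, 8, 13, 21, 34, 55, 89, ...
F(21) = 10946

F(21) = 10946


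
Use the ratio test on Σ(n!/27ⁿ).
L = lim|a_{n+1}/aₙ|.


aₙ = n!/27^n
a_{n+1}/aₙ = (n+1)!/27^(n+1) × 27^n/n!
= (n+1)/27
L = lim(n→∞) (n+1)/27 = ∞
L > 1 → series DIVERGES

Diverges (ratio test: L = ∞ > 1)


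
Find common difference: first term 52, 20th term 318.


d = (aₙ - a₁)/(n-1)
= (318 - 52)/(20-1)
= 266/19 = 14

d = 14


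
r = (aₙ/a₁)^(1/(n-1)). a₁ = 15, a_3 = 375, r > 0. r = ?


r^(n-1) = aₙ/a₁
r^2 = 375/15 = 25
r = 25^(1/2)
= ±5; taking r > 0 gives r = 5

r = 5


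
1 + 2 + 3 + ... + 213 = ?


n(n+1)/2 = 213×214/2 = 45582/2 = 22791

Σk = 22791


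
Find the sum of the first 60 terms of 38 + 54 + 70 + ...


aₙ = 38 + (60-1)×16 = 982
Sₙ = n(a₁+aₙ)/2 = 60×(38+982)/2
= 60×1020/2 = 30600

S_60 = 30600


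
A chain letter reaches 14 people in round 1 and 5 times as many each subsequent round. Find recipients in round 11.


aₙ = a₁·r^(n-1)
= 14×5^10
= 14×9765625
= 136718750

a_11 = 136718750


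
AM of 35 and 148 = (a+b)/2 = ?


AM = (35 + 148)/2 = 183/2 = 91.5

AM = 91.5


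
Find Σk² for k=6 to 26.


Σₖ₌6^26 k² = Σₖ₌₁^26 k² − Σₖ₌₁^5 k²
= 26·27·53/6 − 5·6·11/6
= 6201 − 55 = 6146

Σk² = 6146


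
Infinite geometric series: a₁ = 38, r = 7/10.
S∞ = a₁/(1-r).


S∞ = a₁/(1-r) = 38/(1 - 7/10)
= 38/(3/10)
= 380/3

S∞ = 380/3


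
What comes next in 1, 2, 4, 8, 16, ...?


Pattern: powers of 2: 2ⁿ
Terms: 1, 2, 4, 8, 16
Next term = 32

Next term = 32


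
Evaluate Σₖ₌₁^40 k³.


n(n+1)/2 = 40×41/2 = 820
Σk³ = 820² = 672400

Σk³ = 672400


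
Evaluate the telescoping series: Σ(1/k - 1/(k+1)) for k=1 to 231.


Telescoping: adjacent terms cancel.
= 1/1 - 1/232
= 1 - 1/232 = 231/232

Sum = 231/232


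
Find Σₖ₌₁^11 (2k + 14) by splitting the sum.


Σ(2k+14) = 2·Σk + 14·n
= 2·66 + 14·11
= 132 + 154 = 286

Σ = 286


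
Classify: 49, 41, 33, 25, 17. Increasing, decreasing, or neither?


Differences: -8, -8, -8, -8
All differences < 0 → strictly DECREASING

Monotonically decreasing


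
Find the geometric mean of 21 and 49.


GM = √(21×49) = √1029 = 32.078

GM = 32.078


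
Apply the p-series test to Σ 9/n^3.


p-series test: Σ c/n^p converges if p > 1, diverges if p ≤ 1 (constant c > 0 doesn't affect convergence).
p = 3
3 > 1 → CONVERGES

Converges (p = 3 > 1)


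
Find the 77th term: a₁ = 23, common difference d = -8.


aₙ = a₁ + (n-1)d
= 23 + (77-1)×-8
= 23 - 608
= -585

a_77 = -585


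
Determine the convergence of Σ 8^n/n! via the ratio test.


aₙ = 8^n/n!
a_{n+1}/aₙ = 8^(n+1)/(n+1)! × n!/8^n
= 8/(n+1)
L = lim(n→∞) 8/(n+1) = 0
L < 1 → series CONVERGES

Converges (ratio test: L = 0 < 1)


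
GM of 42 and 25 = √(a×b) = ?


GM = √(42×25) = √1050 = 32.4037

GM = 32.4037


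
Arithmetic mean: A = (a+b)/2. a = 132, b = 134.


AM = (132 + 134)/2 = 266/2 = 133

AM = 133


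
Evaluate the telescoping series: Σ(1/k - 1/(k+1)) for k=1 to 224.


Telescoping: adjacent terms cancel.
= 1/1 - 1/225
= 1 - 1/225 = 224/225

Sum = 224/225


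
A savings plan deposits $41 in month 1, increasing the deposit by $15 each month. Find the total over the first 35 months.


aₙ = 41 + (35-1)×15 = 551
Sₙ = n(a₁+aₙ)/2 = 35×(41+551)/2
= 35×592/2 = 10360

S_35 = 10360


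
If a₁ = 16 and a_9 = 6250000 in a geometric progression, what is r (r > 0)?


r^(n-1) = aₙ/a₁
r^8 = 6250000/16 = 390625
r = 390625^(1/8)
= ±5; taking r > 0 gives r = 5

r = 5


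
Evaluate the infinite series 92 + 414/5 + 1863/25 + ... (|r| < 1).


S∞ = a₁/(1-r) = 92/(1 - 9/10)
= 92/(1/10)
= 920

S∞ = 920


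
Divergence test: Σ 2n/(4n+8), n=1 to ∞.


lim(n→∞) 2n/(4n+8) = 2/4 = 1/2  (divide numerator and denominator by n)
lim aₙ = 1/2 ≠ 0 → series DIVERGES

Diverges (lim aₙ = 1/2 ≠ 0)


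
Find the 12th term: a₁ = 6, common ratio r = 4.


aₙ = a₁·r^(n-1)
= 6×4^11
= 6×4194304
= 25165824

a_12 = 25165824


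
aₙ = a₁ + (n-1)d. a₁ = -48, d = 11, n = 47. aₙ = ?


aₙ = a₁ + (n-1)d
= -48 + (47-1)×11
= -48 + 506
= 458

a_47 = 458


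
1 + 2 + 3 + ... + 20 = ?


n(n+1)/2 = 20×21/2 = 420/2 = 210

Σk = 210


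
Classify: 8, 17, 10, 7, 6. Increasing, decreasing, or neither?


Differences: 9, -7, -3, -1
Difference at position 1 is +9 (> 0) but position 2 is -7 (< 0) — sequence both rises and falls
→ NOT monotonic

Not monotonic


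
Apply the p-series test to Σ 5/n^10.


p-series test: Σ c/n^p converges if p > 1, diverges if p ≤ 1 (constant c > 0 doesn't affect convergence).
p = 10
10 > 1 → CONVERGES

Converges (p = 10 > 1)


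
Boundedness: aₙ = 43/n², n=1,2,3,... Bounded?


a₁ = 43, a₂ = 43/4, a₃ = 43/9, ...
0 < aₙ ≤ 43 for all n ≥ 1
The sequence IS bounded

Bounded (0 < aₙ ≤ 43)


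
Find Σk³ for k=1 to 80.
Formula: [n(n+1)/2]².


n(n+1)/2 = 80×81/2 = 3240
Σk³ = 3240² = 10497600

Σk³ = 10497600


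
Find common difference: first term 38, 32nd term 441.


d = (aₙ - a₁)/(n-1)
= (441 - 38)/(32-1)
= 403/31 = 13

d = 13


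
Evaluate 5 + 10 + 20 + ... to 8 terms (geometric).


Sₙ = 5×(2^8 - 1)/(2 - 1)
= 5×(256 - 1)/1
= 5×255/1
= 1275

S_8 = 1275


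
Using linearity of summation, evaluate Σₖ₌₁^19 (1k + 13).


Σ(1k+13) = 1·Σk + 13·n
= 1·190 + 13·19
= 190 + 247 = 437

Σ = 437


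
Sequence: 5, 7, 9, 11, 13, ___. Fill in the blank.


Pattern: arithmetic (d=2)
Terms: 5, 7, 9, 11, 13
Next term = 15

Next term = 15


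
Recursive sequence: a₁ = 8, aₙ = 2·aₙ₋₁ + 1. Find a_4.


Computing step by step:
a_1 = 8
a_2 = 17
a_3 = 35
a_4 = 71


a_4 = 71


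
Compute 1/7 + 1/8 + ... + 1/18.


Σₖ₌7^18 1/k = 1/7 + 1/8 + 1/9 + ... + 1/18
= 853661/816816
≈ 1.0451

Sum = 853661/816816 ≈ 1.0451


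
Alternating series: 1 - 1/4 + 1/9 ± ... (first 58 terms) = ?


S = 1 - 1/4 + 1/9 - 1/16 + 1/25 - 1/36 + 1/49 - 1/64 ± ...
= 0.8223
(Full series converges to +π²/12 ≈ +0.8225)

S_58 = 0.8223


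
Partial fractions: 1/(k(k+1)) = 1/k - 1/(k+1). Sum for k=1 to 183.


1/(k(k+1)) = 1/k - 1/(k+1) (partial fractions)
Telescoping: Σ = 1 - 1/184 = 183/184

Sum = 183/184


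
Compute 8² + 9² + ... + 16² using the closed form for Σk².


Σₖ₌8^16 k² = Σₖ₌₁^16 k² − Σₖ₌₁^7 k²
= 16·17·33/6 − 7·8·15/6
= 1496 − 140 = 1356

Σk² = 1356


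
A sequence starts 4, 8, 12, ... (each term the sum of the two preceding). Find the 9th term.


Computing iteratively: 4, 8, 12, 20, 32, 52, 84, 136, 220
a_9 = 220

a_9 = 220


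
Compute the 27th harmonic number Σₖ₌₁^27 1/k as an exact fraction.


H_27 = 1/1 + 1/2 + 1/3 + ... + 1/27
= 312536252003/80313433200
≈ 3.8915

H_27 = 312536252003/80313433200 ≈ 3.8915


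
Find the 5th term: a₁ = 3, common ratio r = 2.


aₙ = a₁·r^(n-1)
= 3×2^4
= 3×16
= 48

a_5 = 48


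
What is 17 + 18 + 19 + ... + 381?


Σₖ₌17^381 k = Σₖ₌₁^381 k − Σₖ₌₁^16 k
= 381·382/2 − 16·17/2
= 72771 − 136 = 72635

Σk = 72635


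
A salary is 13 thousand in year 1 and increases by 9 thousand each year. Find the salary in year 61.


aₙ = a₁ + (n-1)d
= 13 + (61-1)×9
= 13 + 540
= 553

a_61 = 553


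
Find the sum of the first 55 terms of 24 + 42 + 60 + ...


aₙ = 24 + (55-1)×18 = 996
Sₙ = n(a₁+aₙ)/2 = 55×(24+996)/2
= 55×1020/2 = 28050

S_55 = 28050


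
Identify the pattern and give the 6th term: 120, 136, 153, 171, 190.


Pattern: triangular numbers: n(n+1)/2
Terms: 120, 136, 153, 171, 190
Next term = 210

Next term = 210


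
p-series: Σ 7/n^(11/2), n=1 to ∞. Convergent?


p-series test: Σ c/n^p converges if p > 1, diverges if p ≤ 1 (constant c > 0 doesn't affect convergence).
p = 11/2
11/2 > 1 → CONVERGES

Converges (p = 11/2 > 1)


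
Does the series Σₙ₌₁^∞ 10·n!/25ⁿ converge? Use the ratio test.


aₙ = 10·n!/25^n
a_{n+1}/aₙ = (n+1)!/25^(n+1) × 25^n/n!  (constant 10 cancels)
= (n+1)/25
L = lim(n→∞) (n+1)/25 = ∞
L > 1 → series DIVERGES

Diverges (ratio test: L = ∞ > 1)


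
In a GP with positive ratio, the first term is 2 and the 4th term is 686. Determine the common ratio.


r^(n-1) = aₙ/a₁
r^3 = 686/2 = 343
r = 343^(1/3)
= 7

r = 7


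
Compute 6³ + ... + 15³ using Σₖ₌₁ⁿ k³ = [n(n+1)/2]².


Σₖ₌6^15 k³ = [15·16/2]² − [5·6/2]²
= 14400 − 225 = 14175

Σk³ = 14175


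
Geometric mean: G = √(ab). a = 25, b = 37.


GM = √(25×37) = √925 = 30.4138

GM = 30.4138


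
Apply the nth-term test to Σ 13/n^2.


lim(n→∞) 13/n^2 = 0
lim aₙ = 0 → nth-term test is INCONCLUSIVE
(Need other tests; this is actually a convergent p-series with p=2 > 1)

Inconclusive (lim aₙ = 0; need another test)


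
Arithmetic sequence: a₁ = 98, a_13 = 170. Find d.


d = (aₙ - a₁)/(n-1)
= (170 - 98)/(13-1)
= 72/12 = 6

d = 6


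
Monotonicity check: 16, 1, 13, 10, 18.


Differences: -15, 12, -3, 8
Difference at position 2 is +12 (> 0) but position 1 is -15 (< 0) — sequence both rises and falls
→ NOT monotonic

Not monotonic


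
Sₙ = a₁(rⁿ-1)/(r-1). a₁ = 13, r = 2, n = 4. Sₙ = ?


Sₙ = 13×(2^4 - 1)/(2 - 1)
= 13×(16 - 1)/1
= 13×15/1
= 195

S_4 = 195


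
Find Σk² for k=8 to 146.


Σₖ₌8^146 k² = Σₖ₌₁^146 k² − Σₖ₌₁^7 k²
= 146·147·293/6 − 7·8·15/6
= 1048061 − 140 = 1047921

Σk² = 1047921


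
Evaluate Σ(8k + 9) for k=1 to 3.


Σ(8k+9) = 8·Σk + 9·n
= 8·6 + 9·3
= 48 + 27 = 75

Σ = 75


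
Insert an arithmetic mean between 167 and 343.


AM = (167 + 343)/2 = 510/2 = 255

AM = 255


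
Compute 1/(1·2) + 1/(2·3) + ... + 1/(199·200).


1/(k(k+1)) = 1/k - 1/(k+1) (partial fractions)
Telescoping: Σ = 1 - 1/200 = 199/200

Sum = 199/200


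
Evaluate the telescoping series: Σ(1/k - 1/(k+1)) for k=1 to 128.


Telescoping: adjacent terms cancel.
= 1/1 - 1/129
= 1 - 1/129 = 128/129

Sum = 128/129


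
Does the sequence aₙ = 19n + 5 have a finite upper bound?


aₙ = 19n + 5 → as n→∞, aₙ→∞
No finite upper bound exists
The sequence is UNBOUNDED

Unbounded (aₙ → ∞ as n → ∞)


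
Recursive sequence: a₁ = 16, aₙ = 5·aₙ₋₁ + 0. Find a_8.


Computing step by step:
a_1 = 16
a_2 = 80
a_3 = 400
a_4 = 2000
a_5 = 10000
a_6 = 50000
a_7 = 250000
a_8 = 1250000


a_8 = 1250000


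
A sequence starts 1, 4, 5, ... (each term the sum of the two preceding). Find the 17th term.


Computing iteratively: 1, 4, 5, 9, 14, 23, 37, 60, 97, 157, 254, 411, ...
a_17 = 4558

a_17 = 4558


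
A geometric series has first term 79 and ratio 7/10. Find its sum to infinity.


S∞ = a₁/(1-r) = 79/(1 - 7/10)
= 79/(3/10)
= 790/3

S∞ = 790/3


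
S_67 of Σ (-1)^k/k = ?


S = -1 + 1/2 - 1/3 + 1/4 - 1/5 + 1/6 - 1/7 + 1/8 ± ...
= -0.7006
(Full series converges to -ln(2) ≈ -0.6931)

S_67 = -0.7006


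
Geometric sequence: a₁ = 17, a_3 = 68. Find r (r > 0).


r^(n-1) = aₙ/a₁
r^2 = 68/17 = 4
r = 4^(1/2)
= ±2; taking r > 0 gives r = 2

r = 2


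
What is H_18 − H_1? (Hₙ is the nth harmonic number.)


Σₖ₌2^18 1/k = 1/2 + 1/3 + 1/4 + ... + 1/18
= 10190221/4084080
≈ 2.4951

Sum = 10190221/4084080 ≈ 2.4951


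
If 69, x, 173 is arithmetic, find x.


AM = (69 + 173)/2 = 242/2 = 121

AM = 121


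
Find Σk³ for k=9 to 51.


Σₖ₌9^51 k³ = [51·52/2]² − [8·9/2]²
= 1758276 − 1296 = 1756980

Σk³ = 1756980


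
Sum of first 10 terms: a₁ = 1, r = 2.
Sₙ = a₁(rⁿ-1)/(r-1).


Sₙ = 1×(2^10 - 1)/(2 - 1)
= 1×(1024 - 1)/1
= 1×1023/1
= 1023

S_10 = 1023


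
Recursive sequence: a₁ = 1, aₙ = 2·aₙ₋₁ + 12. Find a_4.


Computing step by step:
a_1 = 1
a_2 = 14
a_3 = 40
a_4 = 92


a_4 = 92


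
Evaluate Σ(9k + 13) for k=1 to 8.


Σ(9k+13) = 9·Σk + 13·n
= 9·36 + 13·8
= 324 + 104 = 428

Σ = 428


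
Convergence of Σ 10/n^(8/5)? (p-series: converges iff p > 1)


p-series test: Σ c/n^p converges if p > 1, diverges if p ≤ 1 (constant c > 0 doesn't affect convergence).
p = 8/5
8/5 > 1 → CONVERGES

Converges (p = 8/5 > 1)


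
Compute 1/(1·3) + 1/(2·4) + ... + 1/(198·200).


1/(k(k+2)) = (1/2)·(1/k - 1/(k+2)) (partial fractions)
Telescoping: Σ = (1/2)·(1 + 1/2 - 1/199 - 1/200) = 59301/79600

Sum = 59301/79600


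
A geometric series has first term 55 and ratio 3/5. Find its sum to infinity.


S∞ = a₁/(1-r) = 55/(1 - 3/5)
= 55/(2/5)
= 275/2

S∞ = 275/2


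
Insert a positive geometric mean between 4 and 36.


GM = √(4×36) = √144 = 12

GM = 12


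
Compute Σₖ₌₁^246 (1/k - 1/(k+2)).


Telescoping with gap 2: two head and two tail terms survive.
= (1 + 1/2) - (1/247 + 1/248)
= 3/2 - 1/247 - 1/248 = 91389/61256

Sum = 91389/61256


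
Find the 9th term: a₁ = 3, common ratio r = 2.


aₙ = a₁·r^(n-1)
= 3×2^8
= 3×256
= 768

a_9 = 768


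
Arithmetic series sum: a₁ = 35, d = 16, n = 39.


aₙ = 35 + (39-1)×16 = 643
Sₙ = n(a₁+aₙ)/2 = 39×(35+643)/2
= 39×678/2 = 13221

S_39 = 13221


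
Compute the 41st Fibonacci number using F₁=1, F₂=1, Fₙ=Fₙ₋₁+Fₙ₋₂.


Fibonacci sequence: 1, 1, 2, 3, 5, 8, 13, 21, 34, 55, 89, ...
F(41) = 165580141

F(41) = 165580141


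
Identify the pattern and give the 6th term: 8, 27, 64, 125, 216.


Pattern: perfect cubes: n³
Terms: 8, 27, 64, 125, 216
Next term = 343

Next term = 343


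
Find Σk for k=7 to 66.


Σₖ₌7^66 k = Σₖ₌₁^66 k − Σₖ₌₁^6 k
= 66·67/2 − 6·7/2
= 2211 − 21 = 2190

Σk = 2190


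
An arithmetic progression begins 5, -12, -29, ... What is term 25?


aₙ = a₁ + (n-1)d
= 5 + (25-1)×-17
= 5 - 408
= -403

a_25 = -403


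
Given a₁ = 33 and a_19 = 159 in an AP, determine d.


d = (aₙ - a₁)/(n-1)
= (159 - 33)/(19-1)
= 126/18 = 7

d = 7


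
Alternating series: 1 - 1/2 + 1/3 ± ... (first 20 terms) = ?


S = 1 - 1/2 + 1/3 - 1/4 + 1/5 - 1/6 + 1/7 - 1/8 ± ...
= 0.6688
(Full series converges to +ln(2) ≈ +0.6931)

S_20 = 0.6688


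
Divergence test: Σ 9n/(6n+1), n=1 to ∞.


lim(n→∞) 9n/(6n+1) = 9/6 = 3/2  (divide numerator and denominator by n)
lim aₙ = 3/2 ≠ 0 → series DIVERGES

Diverges (lim aₙ = 3/2 ≠ 0)


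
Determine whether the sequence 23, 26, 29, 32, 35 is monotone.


Differences: 3, 3, 3, 3
All differences > 0 → strictly INCREASING

Monotonically increasing


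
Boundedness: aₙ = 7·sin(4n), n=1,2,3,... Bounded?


For all n, -1 ≤ sin(4n) ≤ 1, so -7 ≤ 7·sin(4n) ≤ 7
Lower bound: -7, Upper bound: 7
The sequence IS bounded

Bounded (-7 ≤ aₙ ≤ 7)


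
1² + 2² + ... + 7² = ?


n = 7
n(n+1)(2n+1)/6 = 7×8×15/6
= 840/6 = 140

Σk² = 140


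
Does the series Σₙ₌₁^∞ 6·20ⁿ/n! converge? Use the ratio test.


aₙ = 6·20^n/n!
a_{n+1}/aₙ = 20^(n+1)/(n+1)! × n!/20^n  (constant 6 cancels)
= 20/(n+1)
L = lim(n→∞) 20/(n+1) = 0
L < 1 → series CONVERGES

Converges (ratio test: L = 0 < 1)


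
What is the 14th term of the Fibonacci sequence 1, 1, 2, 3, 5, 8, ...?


Fibonacci sequence: 1, 1, 2, 3, 5, 8, 13, 21, 34, 55, 89, ...
F(14) = 377

F(14) = 377


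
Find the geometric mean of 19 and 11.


GM = √(19×11) = √209 = 14.4568

GM = 14.4568


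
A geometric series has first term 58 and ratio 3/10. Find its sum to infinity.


S∞ = a₁/(1-r) = 58/(1 - 3/10)
= 58/(7/10)
= 580/7

S∞ = 580/7


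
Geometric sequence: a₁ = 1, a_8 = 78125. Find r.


r^(n-1) = aₙ/a₁
r^7 = 78125/1 = 78125
r = 78125^(1/7)
= 5

r = 5


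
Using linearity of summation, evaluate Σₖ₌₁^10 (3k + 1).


Σ(3k+1) = 3·Σk + 1·n
= 3·55 + 1·10
= 165 + 10 = 175

Σ = 175


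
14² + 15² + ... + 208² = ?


Σₖ₌14^208 k² = Σₖ₌₁^208 k² − Σₖ₌₁^13 k²
= 208·209·417/6 − 13·14·27/6
= 3021304 − 819 = 3020485

Σk² = 3020485


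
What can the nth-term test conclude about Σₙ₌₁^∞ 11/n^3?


lim(n→∞) 11/n^3 = 0
lim aₙ = 0 → nth-term test is INCONCLUSIVE
(Need other tests; this is actually a convergent p-series with p=3 > 1)

Inconclusive (lim aₙ = 0; need another test)


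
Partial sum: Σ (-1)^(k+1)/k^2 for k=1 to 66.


S = 1 - 1/4 + 1/9 - 1/16 + 1/25 - 1/36 + 1/49 - 1/64 ± ...
= 0.8224
(Full series converges to +π²/12 ≈ +0.8225)

S_66 = 0.8224


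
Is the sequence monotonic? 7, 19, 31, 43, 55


Differences: 12, 12, 12, 12
All differences > 0 → strictly INCREASING

Monotonically increasing


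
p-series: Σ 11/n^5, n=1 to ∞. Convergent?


p-series test: Σ c/n^p converges if p > 1, diverges if p ≤ 1 (constant c > 0 doesn't affect convergence).
p = 5
5 > 1 → CONVERGES

Converges (p = 5 > 1)


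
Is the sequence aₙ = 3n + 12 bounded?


aₙ = 3n + 12 → as n→∞, aₙ→∞
No finite upper bound exists
The sequence is UNBOUNDED

Unbounded (aₙ → ∞ as n → ∞)


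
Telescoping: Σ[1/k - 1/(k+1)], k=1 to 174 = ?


Telescoping: adjacent terms cancel.
= 1/1 - 1/175
= 1 - 1/175 = 174/175

Sum = 174/175


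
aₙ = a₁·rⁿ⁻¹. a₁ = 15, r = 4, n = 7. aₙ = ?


aₙ = a₁·r^(n-1)
= 15×4^6
= 15×4096
= 61440

a_7 = 61440


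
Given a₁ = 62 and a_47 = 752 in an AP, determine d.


d = (aₙ - a₁)/(n-1)
= (752 - 62)/(47-1)
= 690/46 = 15

d = 15


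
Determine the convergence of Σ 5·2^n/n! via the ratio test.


aₙ = 5·2^n/n!
a_{n+1}/aₙ = 2^(n+1)/(n+1)! × n!/2^n  (constant 5 cancels)
= 2/(n+1)
L = lim(n→∞) 2/(n+1) = 0
L < 1 → series CONVERGES

Converges (ratio test: L = 0 < 1)


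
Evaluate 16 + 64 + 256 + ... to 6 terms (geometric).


Sₙ = 16×(4^6 - 1)/(4 - 1)
= 16×(4096 - 1)/3
= 16×4095/3
= 21840

S_6 = 21840


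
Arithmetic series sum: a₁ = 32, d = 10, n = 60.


aₙ = 32 + (60-1)×10 = 622
Sₙ = n(a₁+aₙ)/2 = 60×(32+622)/2
= 60×654/2 = 19620

S_60 = 19620


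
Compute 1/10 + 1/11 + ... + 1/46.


Σₖ₌10^46 1/k = 1/10 + 1/11 + 1/12 + ... + 1/46
= 14955659016717063769/9419588158802421600
≈ 1.5877

Sum = 14955659016717063769/9419588158802421600 ≈ 1.5877


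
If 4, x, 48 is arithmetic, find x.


AM = (4 + 48)/2 = 52/2 = 26

AM = 26


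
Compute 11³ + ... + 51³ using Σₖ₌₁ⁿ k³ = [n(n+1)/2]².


Σₖ₌11^51 k³ = [51·52/2]² − [10·11/2]²
= 1758276 − 3025 = 1755251

Σk³ = 1755251


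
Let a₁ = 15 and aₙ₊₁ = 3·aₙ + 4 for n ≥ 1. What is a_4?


Computing step by step:
a_1 = 15
a_2 = 49
a_3 = 151
a_4 = 457


a_4 = 457


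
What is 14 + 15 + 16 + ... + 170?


Σₖ₌14^170 k = Σₖ₌₁^170 k − Σₖ₌₁^13 k
= 170·171/2 − 13·14/2
= 14535 − 91 = 14444

Σk = 14444


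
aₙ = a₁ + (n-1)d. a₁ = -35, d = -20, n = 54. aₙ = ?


aₙ = a₁ + (n-1)d
= -35 + (54-1)×-20
= -35 - 1060
= -1095

a_54 = -1095


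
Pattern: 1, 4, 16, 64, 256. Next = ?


Pattern: geometric (r=4)
Terms: 1, 4, 16, 64, 256
Next term = 1024

Next term = 1024


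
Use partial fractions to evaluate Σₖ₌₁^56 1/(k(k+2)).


1/(k(k+2)) = (1/2)·(1/k - 1/(k+2)) (partial fractions)
Telescoping: Σ = (1/2)·(1 + 1/2 - 1/57 - 1/58) = 1211/1653

Sum = 1211/1653


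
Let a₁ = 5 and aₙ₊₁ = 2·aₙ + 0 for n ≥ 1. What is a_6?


Computing step by step:
a_1 = 5
a_2 = 10
a_3 = 20
a_4 = 40
a_5 = 80
a_6 = 160


a_6 = 160


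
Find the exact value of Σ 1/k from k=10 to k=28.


Σₖ₌10^28 1/k = 1/10 + 1/11 + 1/12 + ... + 1/28
= 88200436013/80313433200
≈ 1.0982

Sum = 88200436013/80313433200 ≈ 1.0982


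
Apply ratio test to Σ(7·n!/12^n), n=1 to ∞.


aₙ = 7·n!/12^n
a_{n+1}/aₙ = (n+1)!/12^(n+1) × 12^n/n!  (constant 7 cancels)
= (n+1)/12
L = lim(n→∞) (n+1)/12 = ∞
L > 1 → series DIVERGES

Diverges (ratio test: L = ∞ > 1)


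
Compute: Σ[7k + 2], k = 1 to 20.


Σ(7k+2) = 7·Σk + 2·n
= 7·210 + 2·20
= 1470 + 40 = 1510

Σ = 1510


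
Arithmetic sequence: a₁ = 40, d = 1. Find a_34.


aₙ = a₁ + (n-1)d
= 40 + (34-1)×1
= 40 + 33
= 73

a_34 = 73


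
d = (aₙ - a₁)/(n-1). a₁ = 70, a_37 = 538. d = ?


d = (aₙ - a₁)/(n-1)
= (538 - 70)/(37-1)
= 468/36 = 13

d = 13


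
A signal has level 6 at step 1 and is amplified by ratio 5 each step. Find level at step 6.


aₙ = a₁·r^(n-1)
= 6×5^5
= 6×3125
= 18750

a_6 = 18750


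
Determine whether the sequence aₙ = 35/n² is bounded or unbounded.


a₁ = 35, a₂ = 35/4, a₃ = 35/9, ...
0 < aₙ ≤ 35 for all n ≥ 1
The sequence IS bounded

Bounded (0 < aₙ ≤ 35)


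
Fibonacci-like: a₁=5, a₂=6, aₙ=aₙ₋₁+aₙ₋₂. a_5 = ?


Computing iteratively: 5, 6, 11, 17, 28
a_5 = 28

a_5 = 28


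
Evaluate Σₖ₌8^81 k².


Σₖ₌8^81 k² = Σₖ₌₁^81 k² − Σₖ₌₁^7 k²
= 81·82·163/6 − 7·8·15/6
= 180441 − 140 = 180301

Σk² = 180301


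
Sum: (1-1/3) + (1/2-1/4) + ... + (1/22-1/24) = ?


Telescoping with gap 2: two head and two tail terms survive.
= (1 + 1/2) - (1/23 + 1/24)
= 3/2 - 1/23 - 1/24 = 781/552

Sum = 781/552


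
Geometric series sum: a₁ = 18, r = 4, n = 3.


Sₙ = 18×(4^3 - 1)/(4 - 1)
= 18×(64 - 1)/3
= 18×63/3
= 378

S_3 = 378


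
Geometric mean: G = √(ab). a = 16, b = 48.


GM = √(16×48) = √768 = 27.7128

GM = 27.7128


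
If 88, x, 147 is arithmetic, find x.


AM = (88 + 147)/2 = 235/2 = 117.5

AM = 117.5


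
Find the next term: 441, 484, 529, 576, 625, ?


Pattern: perfect squares: n²
Terms: 441, 484, 529, 576, 625
Next term = 676

Next term = 676


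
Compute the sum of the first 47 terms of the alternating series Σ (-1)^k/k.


S = -1 + 1/2 - 1/3 + 1/4 - 1/5 + 1/6 - 1/7 + 1/8 ± ...
= -0.7037
(Full series converges to -ln(2) ≈ -0.6931)

S_47 = -0.7037


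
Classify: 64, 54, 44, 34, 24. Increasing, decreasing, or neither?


Differences: -10, -10, -10, -10
All differences < 0 → strictly DECREASING

Monotonically decreasing


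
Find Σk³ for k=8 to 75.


Σₖ₌8^75 k³ = [75·76/2]² − [7·8/2]²
= 8122500 − 784 = 8121716

Σk³ = 8121716


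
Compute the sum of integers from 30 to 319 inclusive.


Σₖ₌30^319 k = Σₖ₌₁^319 k − Σₖ₌₁^29 k
= 319·320/2 − 29·30/2
= 51040 − 435 = 50605

Σk = 50605


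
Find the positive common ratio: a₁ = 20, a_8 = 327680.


r^(n-1) = aₙ/a₁
r^7 = 327680/20 = 16384
r = 16384^(1/7)
= 4

r = 4


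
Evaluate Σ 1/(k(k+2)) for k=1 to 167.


1/(k(k+2)) = (1/2)·(1/k - 1/(k+2)) (partial fractions)
Telescoping: Σ = (1/2)·(1 + 1/2 - 1/168 - 1/169) = 42251/56784

Sum = 42251/56784


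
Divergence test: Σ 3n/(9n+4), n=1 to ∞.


lim(n→∞) 3n/(9n+4) = 3/9 = 1/3  (divide numerator and denominator by n)
lim aₙ = 1/3 ≠ 0 → series DIVERGES

Diverges (lim aₙ = 1/3 ≠ 0)


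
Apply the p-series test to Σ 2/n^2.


p-series test: Σ c/n^p converges if p > 1, diverges if p ≤ 1 (constant c > 0 doesn't affect convergence).
p = 2
2 > 1 → CONVERGES

Converges (p = 2 > 1)


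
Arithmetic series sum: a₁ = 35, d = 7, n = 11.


aₙ = 35 + (11-1)×7 = 105
Sₙ = n(a₁+aₙ)/2 = 11×(35+105)/2
= 11×140/2 = 770

S_11 = 770


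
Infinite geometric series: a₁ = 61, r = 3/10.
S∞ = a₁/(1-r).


S∞ = a₁/(1-r) = 61/(1 - 3/10)
= 61/(7/10)
= 610/7

S∞ = 610/7


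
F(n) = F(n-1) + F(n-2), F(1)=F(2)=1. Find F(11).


Fibonacci sequence: 1, 1, 2, 3, 5, 8, 13, 21, 34, 55, 89
F(11) = 89

F(11) = 89


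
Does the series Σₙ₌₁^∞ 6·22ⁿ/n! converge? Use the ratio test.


aₙ = 6·22^n/n!
a_{n+1}/aₙ = 22^(n+1)/(n+1)! × n!/22^n  (constant 6 cancels)
= 22/(n+1)
L = lim(n→∞) 22/(n+1) = 0
L < 1 → series CONVERGES

Converges (ratio test: L = 0 < 1)


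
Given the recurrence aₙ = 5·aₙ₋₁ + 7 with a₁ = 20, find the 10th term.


Computing step by step:
a_1 = 20
a_2 = 107
a_3 = 542
a_4 = 2717
a_5 = 13592
a_6 = 67967
a_7 = 339842
a_8 = 1699217
a_9 = 8496092
a_10 = 42480467


a_10 = 42480467


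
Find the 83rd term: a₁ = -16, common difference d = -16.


aₙ = a₁ + (n-1)d
= -16 + (83-1)×-16
= -16 - 1312
= -1328

a_83 = -1328


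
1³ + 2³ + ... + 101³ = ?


n(n+1)/2 = 101×102/2 = 5151
Σk³ = 5151² = 26532801

Σk³ = 26532801


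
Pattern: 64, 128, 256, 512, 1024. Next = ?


Pattern: powers of 2: 2ⁿ
Terms: 64, 128, 256, 512, 1024
Next term = 2048

Next term = 2048


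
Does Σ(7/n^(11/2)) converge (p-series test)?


p-series test: Σ c/n^p converges if p > 1, diverges if p ≤ 1 (constant c > 0 doesn't affect convergence).
p = 11/2
11/2 > 1 → CONVERGES

Converges (p = 11/2 > 1)


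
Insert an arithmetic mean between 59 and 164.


AM = (59 + 164)/2 = 223/2 = 111.5

AM = 111.5


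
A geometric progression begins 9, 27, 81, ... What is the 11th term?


aₙ = a₁·r^(n-1)
= 9×3^10
= 9×59049
= 531441

a_11 = 531441


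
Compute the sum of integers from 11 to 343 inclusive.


Σₖ₌11^343 k = Σₖ₌₁^343 k − Σₖ₌₁^10 k
= 343·344/2 − 10·11/2
= 58996 − 55 = 58941

Σk = 58941


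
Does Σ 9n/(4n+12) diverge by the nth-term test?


lim(n→∞) 9n/(4n+12) = 9/4 = 9/4  (divide numerator and denominator by n)
lim aₙ = 9/4 ≠ 0 → series DIVERGES

Diverges (lim aₙ = 9/4 ≠ 0)


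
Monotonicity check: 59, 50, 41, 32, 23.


Differences: -9, -9, -9, -9
All differences < 0 → strictly DECREASING

Monotonically decreasing


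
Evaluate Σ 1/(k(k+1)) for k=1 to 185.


1/(k(k+1)) = 1/k - 1/(k+1) (partial fractions)
Telescoping: Σ = 1 - 1/186 = 185/186

Sum = 185/186


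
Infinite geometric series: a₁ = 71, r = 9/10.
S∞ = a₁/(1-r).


S∞ = a₁/(1-r) = 71/(1 - 9/10)
= 71/(1/10)
= 710

S∞ = 710


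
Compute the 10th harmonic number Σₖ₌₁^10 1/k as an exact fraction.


H_10 = 1/1 + 1/2 + 1/3 + 1/4 + 1/5 + 1/6 + 1/7 + 1/8 + 1/9 + 1/10
= 7381/2520
≈ 2.929

H_10 = 7381/2520 ≈ 2.929
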